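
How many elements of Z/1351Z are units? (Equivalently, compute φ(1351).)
Z/1351Z has φ(1351) = 1152 units

An element a ∈ Z/1351Z is a unit iff gcd(a, 1351) = 1, so the number of units is φ(1351). φ is multiplicative, with φ(p^e) = p^e − p^(e−1). Factorise 1351 = 7 · 193. Then
  φ(1351) = (7 − 1) · (193 − 1) = 6 · 192 = 1152.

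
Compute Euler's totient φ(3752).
φ is multiplicative, with φ(p^e) = p^e − p^(e−1). Factorise 3752 = 2^3 · 7 · 67. Then
  φ(3752) = (2^3 − 2^2) · (7 − 1) · (67 − 1) = 4 · 6 · 66 = 1584.

Final answer: φ(3752) = 1584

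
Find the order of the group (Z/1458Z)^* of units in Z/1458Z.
(Z/1458Z)^* consists of the classes a with gcd(a, 1458) = 1, so its order is φ(1458). φ is multiplicative, with φ(p^e) = p^e − p^(e−1). Factorise 1458 = 2 · 3^6. Then
  φ(1458) = (2 − 1) · (3^6 − 3^5) = 1 · 486 = 486.
Thus |(Z/1458Z)^*| = 486.

Final answer: |(Z/1458Z)^*| = 486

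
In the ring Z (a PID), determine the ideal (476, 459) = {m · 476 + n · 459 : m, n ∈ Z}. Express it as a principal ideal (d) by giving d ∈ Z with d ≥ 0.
(476, 459) = (17); d = 17

In the PID Z, (a, b) is generated by gcd(a, b). Compute gcd(476, 459) with the extended Euclidean algorithm, tracking rows (r, s, t) with s·476 + t·459 = r:
  row A: (476, 1, 0)   [1·476 + 0·459 = 476]
  row B: (459, 0, 1)   [0·476 + 1·459 = 459]
  476 = 1·459 + 17   → row C = row A − 1·row B = (17, 1, −1)   [check: 1·476 − 1·459 = 17]
  459 = 27·17 + 0   → remainder 0, stop. gcd = 17 (last nonzero row C).
So gcd(476, 459) = 17, with Bézout identity 1·476 − 1·459 = 17. Containment (⊇): the Bézout identity exhibits 17 as an element of (476, 459), giving (17) ⊆ (476, 459). Containment (⊆): since 17 | 476 and 17 | 459 (476 = 17·28, 459 = 17·27), every Z-linear combination of 476 and 459 is divisible by 17, so (476, 459) ⊆ (17). Therefore (476, 459) = (17), d = 17.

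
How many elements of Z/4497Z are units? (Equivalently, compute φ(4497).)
Z/4497Z has φ(4497) = 2996 units

An element a ∈ Z/4497Z is a unit iff gcd(a, 4497) = 1, so the number of units is φ(4497). φ is multiplicative, with φ(p^e) = p^e − p^(e−1). Factorise 4497 = 3 · 1499. Then
  φ(4497) = (3 − 1) · (1499 − 1) = 2 · 1498 = 2996.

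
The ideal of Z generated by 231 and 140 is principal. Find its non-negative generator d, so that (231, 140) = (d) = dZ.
In the PID Z, (a, b) is generated by gcd(a, b). Compute gcd(231, 140) with the extended Euclidean algorithm, tracking rows (r, s, t) with s·231 + t·140 = r:
  row A: (231, 1, 0)   [1·231 + 0·140 = 231]
  row B: (140, 0, 1)   [0·231 + 1·140 = 140]
  231 = 1·140 + 91   → row C = row A − 1·row B = (91, 1, −1)   [check: 1·231 − 1·140 = 91]
  140 = 1·91 + 49   → row D = row B − 1·row C = (49, −1, 2)   [check: −1·231 + 2·140 = 49]
  91 = 1·49 + 42   → row E = row C − 1·row D = (42, 2, −3)   [check: 2·231 − 3·140 = 42]
  49 = 1·42 + 7   → row F = row D − 1·row E = (7, −3, 5)   [check: −3·231 + 5·140 = 7]
  42 = 6·7 + 0   → remainder 0, stop. gcd = 7 (last nonzero row F).
So gcd(231, 140) = 7, with Bézout identity −3·231 + 5·140 = 7. Containment (⊇): the Bézout identity exhibits 7 as an element of (231, 140), giving (7) ⊆ (231, 140). Containment (⊆): since 7 | 231 and 7 | 140 (231 = 7·33, 140 = 7·20), every Z-linear combination of 231 and 140 is divisible by 7, so (231, 140) ⊆ (7). Therefore (231, 140) = (7), d = 7.

Final answer: (231, 140) = (7); d = 7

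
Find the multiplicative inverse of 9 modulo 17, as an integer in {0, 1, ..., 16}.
9^(−1) ≡ 2 (mod 17)

Apply the extended Euclidean algorithm to (17, 9), tracking rows (r, s, t) with s·17 + t·9 = r. Each division r_prev = q·r_cur + r_new produces the new row as (previous row) − q·(current row):
  row A: (17, 1, 0)   [1·17 + 0·9 = 17]
  row B: (9, 0, 1)   [0·17 + 1·9 = 9]
  17 = 1·9 + 8   → row C = row A − 1·row B = (8, 1, −1)   [check: 1·17 − 1·9 = 8]
  9 = 1·8 + 1   → row D = row B − 1·row C = (1, −1, 2)   [check: −1·17 + 2·9 = 1]
  8 = 8·1 + 0   → remainder 0, stop. gcd = 1 (last nonzero row D).
The gcd is 1, so 9 is invertible mod 17. The last nonzero row gives −1·17 + 2·9 = 1, so t = 2. So 9^(−1) ≡ 2 (mod 17). Verify: 9 · 2 = 18 ≡ 1 (mod 17). ✓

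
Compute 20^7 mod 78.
Use repeated squaring. Binary(7) = 111. Walk through the bits of the exponent 7 left-to-right: at each bit after the leading one, square the running value, then multiply by 20 if the bit is 1 (always reducing mod 78):
  bit 1 = 1 (leading): start with 20.
  bit 2 = 1: square 20^2 = 400 ≡ 10; bit is 1, so multiply 10·20 = 200 ≡ 44 (mod 78).
  bit 3 = 1: square 44^2 = 1936 ≡ 64; bit is 1, so multiply 64·20 = 1280 ≡ 32 (mod 78).
Final value: 20^7 ≡ 32 (mod 78).

Final answer: 32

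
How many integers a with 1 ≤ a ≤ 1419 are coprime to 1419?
840

The number of a ∈ {1, ..., 1419} with gcd(a, 1419) = 1 is by definition Euler's totient φ(1419). φ is multiplicative, with φ(p^e) = p^e − p^(e−1). Factorise 1419 = 3 · 11 · 43. Then
  φ(1419) = (3 − 1) · (11 − 1) · (43 − 1) = 2 · 10 · 42 = 840.
So there are 840 such integers.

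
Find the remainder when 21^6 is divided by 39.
12

Use repeated squaring. Binary(6) = 110. Walk through the bits of the exponent 6 left-to-right: at each bit after the leading one, square the running value, then multiply by 21 if the bit is 1 (always reducing mod 39):
  bit 1 = 1 (leading): start with 21.
  bit 2 = 1: square 21^2 = 441 ≡ 12; bit is 1, so multiply 12·21 = 252 ≡ 18 (mod 39).
  bit 3 = 0: square 18^2 = 324 ≡ 12 (mod 39).
Final value: 21^6 ≡ 12 (mod 39).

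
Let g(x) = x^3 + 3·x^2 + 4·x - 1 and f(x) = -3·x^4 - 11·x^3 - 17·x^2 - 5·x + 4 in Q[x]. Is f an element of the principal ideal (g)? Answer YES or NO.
In Q[x] the ideal (g) consists of all multiples of g, so f ∈ (g) iff g | f, i.e. iff the remainder of f on division by g is 0. Divide f by g (g is monic, so eliminate the leading term of the running remainder at each step):
  leading term -3·x^4: subtract (-3·x)·g(x) = -3·x^4 - 9·x^3 - 12·x^2 + 3·x, leaving -2·x^3 - 5·x^2 - 8·x + 4
  leading term -2·x^3: subtract (-2)·g(x) = -2·x^3 - 6·x^2 - 8·x + 2, leaving x^2 + 2
The remainder r(x) = x^2 + 2 ≠ 0 (and deg r < deg g), so g ∤ f, i.e. f ∉ (g).

Final answer: NO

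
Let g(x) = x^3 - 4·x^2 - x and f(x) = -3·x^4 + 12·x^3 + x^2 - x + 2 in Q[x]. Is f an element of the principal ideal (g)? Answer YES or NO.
In Q[x] the ideal (g) consists of all multiples of g, so f ∈ (g) iff g | f, i.e. iff the remainder of f on division by g is 0. Divide f by g (g is monic, so eliminate the leading term of the running remainder at each step):
  leading term -3·x^4: subtract (-3·x)·g(x) = -3·x^4 + 12·x^3 + 3·x^2, leaving -2·x^2 - x + 2
The remainder r(x) = -2·x^2 - x + 2 ≠ 0 (and deg r < deg g), so g ∤ f, i.e. f ∉ (g).

Final answer: NO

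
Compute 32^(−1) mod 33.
Apply the extended Euclidean algorithm to (33, 32), tracking rows (r, s, t) with s·33 + t·32 = r. Each division r_prev = q·r_cur + r_new produces the new row as (previous row) − q·(current row):
  row A: (33, 1, 0)   [1·33 + 0·32 = 33]
  row B: (32, 0, 1)   [0·33 + 1·32 = 32]
  33 = 1·32 + 1   → row C = row A − 1·row B = (1, 1, −1)   [check: 1·33 − 1·32 = 1]
  32 = 32·1 + 0   → remainder 0, stop. gcd = 1 (last nonzero row C).
The gcd is 1, so 32 is invertible mod 33. The last nonzero row gives 1·33 − 1·32 = 1, so t = −1. So 32^(−1) ≡ −1 ≡ 32 (mod 33). Verify: 32 · 32 = 1024 ≡ 1 (mod 33). ✓

Final answer: 32^(−1) ≡ 32 (mod 33)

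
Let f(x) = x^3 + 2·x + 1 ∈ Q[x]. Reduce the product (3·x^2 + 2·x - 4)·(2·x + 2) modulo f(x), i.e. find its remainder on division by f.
First multiply in Q[x] without reducing: a · b = 6·x^3 + 10·x^2 - 4·x - 8. Now divide by f(x) = x^3 + 2·x + 1, eliminating the leading term at each step:
  leading term 6·x^3: subtract (6)·f(x) = 6·x^3 + 12·x + 6, leaving 10·x^2 - 16·x - 14
The degree is now < 3, so this is the remainder. Hence a · b ≡ 10·x^2 - 16·x - 14 in Q[x]/(f).

Final answer: a · b ≡ 10·x^2 - 16·x - 14 (mod f(x))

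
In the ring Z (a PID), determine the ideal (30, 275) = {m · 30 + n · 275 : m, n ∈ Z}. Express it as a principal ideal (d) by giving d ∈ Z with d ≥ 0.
(30, 275) = (5); d = 5

In the PID Z, (a, b) is generated by gcd(a, b). Compute gcd(275, 30) with the extended Euclidean algorithm, tracking rows (r, s, t) with s·275 + t·30 = r:
  row A: (275, 1, 0)   [1·275 + 0·30 = 275]
  row B: (30, 0, 1)   [0·275 + 1·30 = 30]
  275 = 9·30 + 5   → row C = row A − 9·row B = (5, 1, −9)   [check: 1·275 − 9·30 = 5]
  30 = 6·5 + 0   → remainder 0, stop. gcd = 5 (last nonzero row C).
So gcd(30, 275) = 5, with Bézout identity 1·275 − 9·30 = 5. Containment (⊇): the Bézout identity exhibits 5 as an element of (30, 275), giving (5) ⊆ (30, 275). Containment (⊆): since 5 | 30 and 5 | 275 (30 = 5·6, 275 = 5·55), every Z-linear combination of 30 and 275 is divisible by 5, so (30, 275) ⊆ (5). Therefore (30, 275) = (5), d = 5.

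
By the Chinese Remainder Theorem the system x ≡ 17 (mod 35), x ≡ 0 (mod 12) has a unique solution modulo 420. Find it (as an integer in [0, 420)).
The moduli 35, 12 are pairwise coprime, so by the CRT there is a unique solution mod 35·12 = 420.
Solve by successive substitution. Start with x ≡ 17 (mod 35).
  Combine with x ≡ 0 (mod 12): write x = 17 + 35·t and require 17 + 35·t ≡ 0 (mod 12), i.e. 35·t ≡ 0 − 17 ≡ 7 (mod 12). Since 35^(−1) ≡ 11 (mod 12) (35 ≡ 11 (mod 12)), t ≡ 11·7 ≡ 5 (mod 12). So x ≡ 17 + 35·5 = 192 (mod 420).
Unique solution in [0, 420): x = 192.

Final answer: x ≡ 192 (mod 420); the representative in [0, 420) is 192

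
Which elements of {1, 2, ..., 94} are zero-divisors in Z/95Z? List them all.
nonzero zero-divisors of Z/95Z = {5, 10, 15, 19, 20, 25, 30, 35, 38, 40, 45, 50, 55, 57, 60, 65, 70, 75, 76, 80, 85, 90}

An element a ∈ Z/95Z (with a ≠ 0) is a zero-divisor iff gcd(a, 95) > 1 (because a is a unit precisely when gcd(a, n) = 1, and in Z/nZ every nonzero, non-unit element is a zero-divisor). Scan a = 1, ..., 94 and keep those with gcd(a, 95) > 1:
  gcd(5, 95) = 5, gcd(10, 95) = 5, gcd(15, 95) = 5, gcd(19, 95) = 19, gcd(20, 95) = 5, gcd(25, 95) = 5, gcd(30, 95) = 5, gcd(35, 95) = 5, gcd(38, 95) = 19, gcd(40, 95) = 5, gcd(45, 95) = 5, gcd(50, 95) = 5, gcd(55, 95) = 5, gcd(57, 95) = 19, gcd(60, 95) = 5, gcd(65, 95) = 5, gcd(70, 95) = 5, gcd(75, 95) = 5, gcd(76, 95) = 19, gcd(80, 95) = 5, gcd(85, 95) = 5, gcd(90, 95) = 5.
All other a ∈ {1, ..., 94} have gcd(a, 95) = 1 and are units. So the nonzero zero-divisors are exactly the 22 values of a appearing in this scan.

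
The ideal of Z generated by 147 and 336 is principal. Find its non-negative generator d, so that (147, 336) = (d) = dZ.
In the PID Z, (a, b) is generated by gcd(a, b). Compute gcd(336, 147) with the extended Euclidean algorithm, tracking rows (r, s, t) with s·336 + t·147 = r:
  row A: (336, 1, 0)   [1·336 + 0·147 = 336]
  row B: (147, 0, 1)   [0·336 + 1·147 = 147]
  336 = 2·147 + 42   → row C = row A − 2·row B = (42, 1, −2)   [check: 1·336 − 2·147 = 42]
  147 = 3·42 + 21   → row D = row B − 3·row C = (21, −3, 7)   [check: −3·336 + 7·147 = 21]
  42 = 2·21 + 0   → remainder 0, stop. gcd = 21 (last nonzero row D).
So gcd(147, 336) = 21, with Bézout identity −3·336 + 7·147 = 21. Containment (⊇): the Bézout identity exhibits 21 as an element of (147, 336), giving (21) ⊆ (147, 336). Containment (⊆): since 21 | 147 and 21 | 336 (147 = 21·7, 336 = 21·16), every Z-linear combination of 147 and 336 is divisible by 21, so (147, 336) ⊆ (21). Therefore (147, 336) = (21), d = 21.

Final answer: (147, 336) = (21); d = 21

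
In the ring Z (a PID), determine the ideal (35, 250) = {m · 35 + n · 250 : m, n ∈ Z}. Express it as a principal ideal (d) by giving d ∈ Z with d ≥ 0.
(35, 250) = (5); d = 5

In the PID Z, (a, b) is generated by gcd(a, b). Compute gcd(250, 35) with the extended Euclidean algorithm, tracking rows (r, s, t) with s·250 + t·35 = r:
  row A: (250, 1, 0)   [1·250 + 0·35 = 250]
  row B: (35, 0, 1)   [0·250 + 1·35 = 35]
  250 = 7·35 + 5   → row C = row A − 7·row B = (5, 1, −7)   [check: 1·250 − 7·35 = 5]
  35 = 7·5 + 0   → remainder 0, stop. gcd = 5 (last nonzero row C).
So gcd(35, 250) = 5, with Bézout identity 1·250 − 7·35 = 5. Containment (⊇): the Bézout identity exhibits 5 as an element of (35, 250), giving (5) ⊆ (35, 250). Containment (⊆): since 5 | 35 and 5 | 250 (35 = 5·7, 250 = 5·50), every Z-linear combination of 35 and 250 is divisible by 5, so (35, 250) ⊆ (5). Therefore (35, 250) = (5), d = 5.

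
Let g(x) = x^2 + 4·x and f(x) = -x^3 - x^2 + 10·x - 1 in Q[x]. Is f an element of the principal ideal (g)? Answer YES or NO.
In Q[x] the ideal (g) consists of all multiples of g, so f ∈ (g) iff g | f, i.e. iff the remainder of f on division by g is 0. Divide f by g (g is monic, so eliminate the leading term of the running remainder at each step):
  leading term -x^3: subtract (-x)·g(x) = -x^3 - 4·x^2, leaving 3·x^2 + 10·x - 1
  leading term 3·x^2: subtract (3)·g(x) = 3·x^2 + 12·x, leaving -2·x - 1
The remainder r(x) = -2·x - 1 ≠ 0 (and deg r < deg g), so g ∤ f, i.e. f ∉ (g).

Final answer: NO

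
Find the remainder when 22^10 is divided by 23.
Use repeated squaring. Binary(10) = 1010. Walk through the bits of the exponent 10 left-to-right: at each bit after the leading one, square the running value, then multiply by 22 if the bit is 1 (always reducing mod 23):
  bit 1 = 1 (leading): start with 22.
  bit 2 = 0: square 22^2 = 484 ≡ 1 (mod 23).
  bit 3 = 1: square 1^2 = 1; bit is 1, so multiply 1·22 = 22 (mod 23).
  bit 4 = 0: square 22^2 = 484 ≡ 1 (mod 23).
Final value: 22^10 ≡ 1 (mod 23).

Final answer: 1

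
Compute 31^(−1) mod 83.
Apply the extended Euclidean algorithm to (83, 31), tracking rows (r, s, t) with s·83 + t·31 = r. Each division r_prev = q·r_cur + r_new produces the new row as (previous row) − q·(current row):
  row A: (83, 1, 0)   [1·83 + 0·31 = 83]
  row B: (31, 0, 1)   [0·83 + 1·31 = 31]
  83 = 2·31 + 21   → row C = row A − 2·row B = (21, 1, −2)   [check: 1·83 − 2·31 = 21]
  31 = 1·21 + 10   → row D = row B − 1·row C = (10, −1, 3)   [check: −1·83 + 3·31 = 10]
  21 = 2·10 + 1   → row E = row C − 2·row D = (1, 3, −8)   [check: 3·83 − 8·31 = 1]
  10 = 10·1 + 0   → remainder 0, stop. gcd = 1 (last nonzero row E).
The gcd is 1, so 31 is invertible mod 83. The last nonzero row gives 3·83 − 8·31 = 1, so t = −8. So 31^(−1) ≡ −8 ≡ 75 (mod 83). Verify: 31 · 75 = 2325 ≡ 1 (mod 83). ✓

Final answer: 31^(−1) ≡ 75 (mod 83)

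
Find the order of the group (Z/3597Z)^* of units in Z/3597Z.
(Z/3597Z)^* consists of the classes a with gcd(a, 3597) = 1, so its order is φ(3597). φ is multiplicative, with φ(p^e) = p^e − p^(e−1). Factorise 3597 = 3 · 11 · 109. Then
  φ(3597) = (3 − 1) · (11 − 1) · (109 − 1) = 2 · 10 · 108 = 2160.
Thus |(Z/3597Z)^*| = 2160.

Final answer: |(Z/3597Z)^*| = 2160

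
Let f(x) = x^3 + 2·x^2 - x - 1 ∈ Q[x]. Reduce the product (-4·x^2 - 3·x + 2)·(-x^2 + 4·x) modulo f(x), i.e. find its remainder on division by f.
First multiply in Q[x] without reducing: a · b = 4·x^4 - 13·x^3 - 14·x^2 + 8·x. Now divide by f(x) = x^3 + 2·x^2 - x - 1, eliminating the leading term at each step:
  leading term 4·x^4: subtract (4·x)·f(x) = 4·x^4 + 8·x^3 - 4·x^2 - 4·x, leaving -21·x^3 - 10·x^2 + 12·x
  leading term -21·x^3: subtract (-21)·f(x) = -21·x^3 - 42·x^2 + 21·x + 21, leaving 32·x^2 - 9·x - 21
The degree is now < 3, so this is the remainder. Hence a · b ≡ 32·x^2 - 9·x - 21 in Q[x]/(f).

Final answer: a · b ≡ 32·x^2 - 9·x - 21 (mod f(x))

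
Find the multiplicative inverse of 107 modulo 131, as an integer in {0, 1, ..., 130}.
107^(−1) ≡ 60 (mod 131)

Apply the extended Euclidean algorithm to (131, 107), tracking rows (r, s, t) with s·131 + t·107 = r. Each division r_prev = q·r_cur + r_new produces the new row as (previous row) − q·(current row):
  row A: (131, 1, 0)   [1·131 + 0·107 = 131]
  row B: (107, 0, 1)   [0·131 + 1·107 = 107]
  131 = 1·107 + 24   → row C = row A − 1·row B = (24, 1, −1)   [check: 1·131 − 1·107 = 24]
  107 = 4·24 + 11   → row D = row B − 4·row C = (11, −4, 5)   [check: −4·131 + 5·107 = 11]
  24 = 2·11 + 2   → row E = row C − 2·row D = (2, 9, −11)   [check: 9·131 − 11·107 = 2]
  11 = 5·2 + 1   → row F = row D − 5·row E = (1, −49, 60)   [check: −49·131 + 60·107 = 1]
  2 = 2·1 + 0   → remainder 0, stop. gcd = 1 (last nonzero row F).
The gcd is 1, so 107 is invertible mod 131. The last nonzero row gives −49·131 + 60·107 = 1, so t = 60. So 107^(−1) ≡ 60 (mod 131). Verify: 107 · 60 = 6420 ≡ 1 (mod 131). ✓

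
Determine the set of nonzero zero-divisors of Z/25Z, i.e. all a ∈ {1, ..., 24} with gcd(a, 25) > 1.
nonzero zero-divisors of Z/25Z = {5, 10, 15, 20}

An element a ∈ Z/25Z (with a ≠ 0) is a zero-divisor iff gcd(a, 25) > 1 (because a is a unit precisely when gcd(a, n) = 1, and in Z/nZ every nonzero, non-unit element is a zero-divisor). Scan a = 1, ..., 24 and keep those with gcd(a, 25) > 1:
  gcd(5, 25) = 5, gcd(10, 25) = 5, gcd(15, 25) = 5, gcd(20, 25) = 5.
All other a ∈ {1, ..., 24} have gcd(a, 25) = 1 and are units. So the nonzero zero-divisors are exactly the 4 values of a appearing in this scan.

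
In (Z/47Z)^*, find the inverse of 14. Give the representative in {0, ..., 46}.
Apply the extended Euclidean algorithm to (47, 14), tracking rows (r, s, t) with s·47 + t·14 = r. Each division r_prev = q·r_cur + r_new produces the new row as (previous row) − q·(current row):
  row A: (47, 1, 0)   [1·47 + 0·14 = 47]
  row B: (14, 0, 1)   [0·47 + 1·14 = 14]
  47 = 3·14 + 5   → row C = row A − 3·row B = (5, 1, −3)   [check: 1·47 − 3·14 = 5]
  14 = 2·5 + 4   → row D = row B − 2·row C = (4, −2, 7)   [check: −2·47 + 7·14 = 4]
  5 = 1·4 + 1   → row E = row C − 1·row D = (1, 3, −10)   [check: 3·47 − 10·14 = 1]
  4 = 4·1 + 0   → remainder 0, stop. gcd = 1 (last nonzero row E).
The gcd is 1, so 14 is invertible mod 47. The last nonzero row gives 3·47 − 10·14 = 1, so t = −10. So 14^(−1) ≡ −10 ≡ 37 (mod 47). Verify: 14 · 37 = 518 ≡ 1 (mod 47). ✓

Final answer: 14^(−1) ≡ 37 (mod 47)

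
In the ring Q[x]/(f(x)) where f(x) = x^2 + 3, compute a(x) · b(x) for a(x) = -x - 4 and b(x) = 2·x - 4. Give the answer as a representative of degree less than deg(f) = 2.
First multiply in Q[x] without reducing: a · b = -2·x^2 - 4·x + 16. Now divide by f(x) = x^2 + 3, eliminating the leading term at each step:
  leading term -2·x^2: subtract (-2)·f(x) = -2·x^2 - 6, leaving 22 - 4·x
The degree is now < 2, so this is the remainder. Hence a · b ≡ 22 - 4·x in Q[x]/(f).

Final answer: a · b ≡ 22 - 4·x (mod f(x))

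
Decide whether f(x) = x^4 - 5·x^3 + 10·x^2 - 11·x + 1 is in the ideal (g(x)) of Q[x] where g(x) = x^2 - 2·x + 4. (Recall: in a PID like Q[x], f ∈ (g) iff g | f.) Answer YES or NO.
NO

In Q[x] the ideal (g) consists of all multiples of g, so f ∈ (g) iff g | f, i.e. iff the remainder of f on division by g is 0. Divide f by g (g is monic, so eliminate the leading term of the running remainder at each step):
  leading term x^4: subtract (x^2)·g(x) = x^4 - 2·x^3 + 4·x^2, leaving -3·x^3 + 6·x^2 - 11·x + 1
  leading term -3·x^3: subtract (-3·x)·g(x) = -3·x^3 + 6·x^2 - 12·x, leaving x + 1
The remainder r(x) = x + 1 ≠ 0 (and deg r < deg g), so g ∤ f, i.e. f ∉ (g).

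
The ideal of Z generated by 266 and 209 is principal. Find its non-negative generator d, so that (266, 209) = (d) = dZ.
In the PID Z, (a, b) is generated by gcd(a, b). Compute gcd(266, 209) with the extended Euclidean algorithm, tracking rows (r, s, t) with s·266 + t·209 = r:
  row A: (266, 1, 0)   [1·266 + 0·209 = 266]
  row B: (209, 0, 1)   [0·266 + 1·209 = 209]
  266 = 1·209 + 57   → row C = row A − 1·row B = (57, 1, −1)   [check: 1·266 − 1·209 = 57]
  209 = 3·57 + 38   → row D = row B − 3·row C = (38, −3, 4)   [check: −3·266 + 4·209 = 38]
  57 = 1·38 + 19   → row E = row C − 1·row D = (19, 4, −5)   [check: 4·266 − 5·209 = 19]
  38 = 2·19 + 0   → remainder 0, stop. gcd = 19 (last nonzero row E).
So gcd(266, 209) = 19, with Bézout identity 4·266 − 5·209 = 19. Containment (⊇): the Bézout identity exhibits 19 as an element of (266, 209), giving (19) ⊆ (266, 209). Containment (⊆): since 19 | 266 and 19 | 209 (266 = 19·14, 209 = 19·11), every Z-linear combination of 266 and 209 is divisible by 19, so (266, 209) ⊆ (19). Therefore (266, 209) = (19), d = 19.

Final answer: (266, 209) = (19); d = 19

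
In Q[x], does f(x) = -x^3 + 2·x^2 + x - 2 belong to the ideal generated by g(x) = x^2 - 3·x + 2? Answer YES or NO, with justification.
In Q[x] the ideal (g) consists of all multiples of g, so f ∈ (g) iff g | f, i.e. iff the remainder of f on division by g is 0. Divide f by g (g is monic, so eliminate the leading term of the running remainder at each step):
  leading term -x^3: subtract (-x)·g(x) = -x^3 + 3·x^2 - 2·x, leaving -x^2 + 3·x - 2
  leading term -x^2: subtract (-1)·g(x) = -x^2 + 3·x - 2, leaving 0
The remainder is 0, so f(x) = g(x) · h(x) with h(x) = -x - 1. Hence g | f, i.e. f ∈ (g).

Final answer: YES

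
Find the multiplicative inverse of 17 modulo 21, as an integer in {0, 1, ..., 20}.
17^(−1) ≡ 5 (mod 21)

Apply the extended Euclidean algorithm to (21, 17), tracking rows (r, s, t) with s·21 + t·17 = r. Each division r_prev = q·r_cur + r_new produces the new row as (previous row) − q·(current row):
  row A: (21, 1, 0)   [1·21 + 0·17 = 21]
  row B: (17, 0, 1)   [0·21 + 1·17 = 17]
  21 = 1·17 + 4   → row C = row A − 1·row B = (4, 1, −1)   [check: 1·21 − 1·17 = 4]
  17 = 4·4 + 1   → row D = row B − 4·row C = (1, −4, 5)   [check: −4·21 + 5·17 = 1]
  4 = 4·1 + 0   → remainder 0, stop. gcd = 1 (last nonzero row D).
The gcd is 1, so 17 is invertible mod 21. The last nonzero row gives −4·21 + 5·17 = 1, so t = 5. So 17^(−1) ≡ 5 (mod 21). Verify: 17 · 5 = 85 ≡ 1 (mod 21). ✓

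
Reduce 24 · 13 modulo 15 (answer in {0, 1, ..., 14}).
12

Reduce the factors first: 24 ≡ 9 (mod 15), so 24 · 13 ≡ 9 · 13 (mod 15). 9 · 13 = 117. Dividing by 15: 117 = 7·15 + 12. So (24 · 13) mod 15 = 12.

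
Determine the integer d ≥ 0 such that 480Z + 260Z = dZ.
(480, 260) = (20); d = 20

In the PID Z, (a, b) is generated by gcd(a, b). Compute gcd(480, 260) with the extended Euclidean algorithm, tracking rows (r, s, t) with s·480 + t·260 = r:
  row A: (480, 1, 0)   [1·480 + 0·260 = 480]
  row B: (260, 0, 1)   [0·480 + 1·260 = 260]
  480 = 1·260 + 220   → row C = row A − 1·row B = (220, 1, −1)   [check: 1·480 − 1·260 = 220]
  260 = 1·220 + 40   → row D = row B − 1·row C = (40, −1, 2)   [check: −1·480 + 2·260 = 40]
  220 = 5·40 + 20   → row E = row C − 5·row D = (20, 6, −11)   [check: 6·480 − 11·260 = 20]
  40 = 2·20 + 0   → remainder 0, stop. gcd = 20 (last nonzero row E).
So gcd(480, 260) = 20, with Bézout identity 6·480 − 11·260 = 20. Containment (⊇): the Bézout identity exhibits 20 as an element of (480, 260), giving (20) ⊆ (480, 260). Containment (⊆): since 20 | 480 and 20 | 260 (480 = 20·24, 260 = 20·13), every Z-linear combination of 480 and 260 is divisible by 20, so (480, 260) ⊆ (20). Therefore (480, 260) = (20), d = 20.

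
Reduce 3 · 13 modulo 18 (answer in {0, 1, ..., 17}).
3

Both factors are already reduced mod 18. 3 · 13 = 39. Dividing by 18: 39 = 2·18 + 3. So (3 · 13) mod 18 = 3.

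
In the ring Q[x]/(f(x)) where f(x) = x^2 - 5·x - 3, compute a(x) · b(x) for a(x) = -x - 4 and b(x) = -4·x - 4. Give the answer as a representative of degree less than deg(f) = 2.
First multiply in Q[x] without reducing: a · b = 4·x^2 + 20·x + 16. Now divide by f(x) = x^2 - 5·x - 3, eliminating the leading term at each step:
  leading term 4·x^2: subtract (4)·f(x) = 4·x^2 - 20·x - 12, leaving 40·x + 28
The degree is now < 2, so this is the remainder. Hence a · b ≡ 40·x + 28 in Q[x]/(f).

Final answer: a · b ≡ 40·x + 28 (mod f(x))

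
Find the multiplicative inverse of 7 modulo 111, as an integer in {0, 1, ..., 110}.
Apply the extended Euclidean algorithm to (111, 7), tracking rows (r, s, t) with s·111 + t·7 = r. Each division r_prev = q·r_cur + r_new produces the new row as (previous row) − q·(current row):
  row A: (111, 1, 0)   [1·111 + 0·7 = 111]
  row B: (7, 0, 1)   [0·111 + 1·7 = 7]
  111 = 15·7 + 6   → row C = row A − 15·row B = (6, 1, −15)   [check: 1·111 − 15·7 = 6]
  7 = 1·6 + 1   → row D = row B − 1·row C = (1, −1, 16)   [check: −1·111 + 16·7 = 1]
  6 = 6·1 + 0   → remainder 0, stop. gcd = 1 (last nonzero row D).
The gcd is 1, so 7 is invertible mod 111. The last nonzero row gives −1·111 + 16·7 = 1, so t = 16. So 7^(−1) ≡ 16 (mod 111). Verify: 7 · 16 = 112 ≡ 1 (mod 111). ✓

Final answer: 7^(−1) ≡ 16 (mod 111)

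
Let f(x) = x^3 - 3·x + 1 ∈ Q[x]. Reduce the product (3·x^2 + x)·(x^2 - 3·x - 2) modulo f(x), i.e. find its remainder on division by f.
a · b ≡ 8 - 29·x (mod f(x))

First multiply in Q[x] without reducing: a · b = 3·x^4 - 8·x^3 - 9·x^2 - 2·x. Now divide by f(x) = x^3 - 3·x + 1, eliminating the leading term at each step:
  leading term 3·x^4: subtract (3·x)·f(x) = 3·x^4 - 9·x^2 + 3·x, leaving -8·x^3 - 5·x
  leading term -8·x^3: subtract (-8)·f(x) = -8·x^3 + 24·x - 8, leaving 8 - 29·x
The degree is now < 3, so this is the remainder. Hence a · b ≡ 8 - 29·x in Q[x]/(f).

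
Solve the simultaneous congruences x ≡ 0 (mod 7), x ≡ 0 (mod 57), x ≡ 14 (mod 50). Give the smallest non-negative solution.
The moduli 7, 57, 50 are pairwise coprime, so by the CRT there is a unique solution mod 7·57·50 = 19950.
Solve by successive substitution. Start with x ≡ 0 (mod 7).
  Combine with x ≡ 0 (mod 57): write x = 7·t and require 7·t ≡ 0 (mod 57). Since 7^(−1) ≡ 49 (mod 57), t ≡ 49·0 ≡ 0 (mod 57). So x ≡ 7·0 = 0 (mod 399).
  Combine with x ≡ 14 (mod 50): write x = 399·t and require 399·t ≡ 14 (mod 50). Since 399^(−1) ≡ 49 (mod 50) (399 ≡ 49 (mod 50)), t ≡ 49·14 ≡ 36 (mod 50). So x ≡ 399·36 = 14364 (mod 19950).
Unique solution in [0, 19950): x = 14364.

Final answer: x ≡ 14364 (mod 19950); the representative in [0, 19950) is 14364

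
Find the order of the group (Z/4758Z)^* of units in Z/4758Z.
|(Z/4758Z)^*| = 1440

(Z/4758Z)^* consists of the classes a with gcd(a, 4758) = 1, so its order is φ(4758). φ is multiplicative, with φ(p^e) = p^e − p^(e−1). Factorise 4758 = 2 · 3 · 13 · 61. Then
  φ(4758) = (2 − 1) · (3 − 1) · (13 − 1) · (61 − 1) = 1 · 2 · 12 · 60 = 1440.
Thus |(Z/4758Z)^*| = 1440.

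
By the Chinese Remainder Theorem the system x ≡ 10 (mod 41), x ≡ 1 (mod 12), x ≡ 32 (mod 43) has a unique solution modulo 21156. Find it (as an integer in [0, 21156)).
The moduli 41, 12, 43 are pairwise coprime, so by the CRT there is a unique solution mod 41·12·43 = 21156.
Solve by successive substitution. Start with x ≡ 10 (mod 41).
  Combine with x ≡ 1 (mod 12): write x = 10 + 41·t and require 10 + 41·t ≡ 1 (mod 12), i.e. 41·t ≡ 1 − 10 ≡ 3 (mod 12). Since 41^(−1) ≡ 5 (mod 12) (41 ≡ 5 (mod 12)), t ≡ 5·3 ≡ 3 (mod 12). So x ≡ 10 + 41·3 = 133 (mod 492).
  Combine with x ≡ 32 (mod 43): write x = 133 + 492·t and require 133 + 492·t ≡ 32 (mod 43), i.e. 492·t ≡ 32 − 133 ≡ 28 (mod 43). Since 492^(−1) ≡ 34 (mod 43) (492 ≡ 19 (mod 43)), t ≡ 34·28 ≡ 6 (mod 43). So x ≡ 133 + 492·6 = 3085 (mod 21156).
Unique solution in [0, 21156): x = 3085.

Final answer: x ≡ 3085 (mod 21156); the representative in [0, 21156) is 3085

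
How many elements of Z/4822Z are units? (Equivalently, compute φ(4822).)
An element a ∈ Z/4822Z is a unit iff gcd(a, 4822) = 1, so the number of units is φ(4822). φ is multiplicative, with φ(p^e) = p^e − p^(e−1). Factorise 4822 = 2 · 2411. Then
  φ(4822) = (2 − 1) · (2411 − 1) = 1 · 2410 = 2410.

Final answer: Z/4822Z has φ(4822) = 2410 units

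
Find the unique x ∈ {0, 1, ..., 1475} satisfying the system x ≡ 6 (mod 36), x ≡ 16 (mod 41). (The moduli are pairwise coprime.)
The moduli 36, 41 are pairwise coprime, so by the CRT there is a unique solution mod 36·41 = 1476.
Solve by successive substitution. Start with x ≡ 6 (mod 36).
  Combine with x ≡ 16 (mod 41): write x = 6 + 36·t and require 6 + 36·t ≡ 16 (mod 41), i.e. 36·t ≡ 16 − 6 ≡ 10 (mod 41). Since 36^(−1) ≡ 8 (mod 41), t ≡ 8·10 ≡ 39 (mod 41). So x ≡ 6 + 36·39 = 1410 (mod 1476).
Unique solution in [0, 1476): x = 1410.

Final answer: x ≡ 1410 (mod 1476); the representative in [0, 1476) is 1410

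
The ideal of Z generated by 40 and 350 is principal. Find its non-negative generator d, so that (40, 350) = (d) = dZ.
In the PID Z, (a, b) is generated by gcd(a, b). Compute gcd(350, 40) with the extended Euclidean algorithm, tracking rows (r, s, t) with s·350 + t·40 = r:
  row A: (350, 1, 0)   [1·350 + 0·40 = 350]
  row B: (40, 0, 1)   [0·350 + 1·40 = 40]
  350 = 8·40 + 30   → row C = row A − 8·row B = (30, 1, −8)   [check: 1·350 − 8·40 = 30]
  40 = 1·30 + 10   → row D = row B − 1·row C = (10, −1, 9)   [check: −1·350 + 9·40 = 10]
  30 = 3·10 + 0   → remainder 0, stop. gcd = 10 (last nonzero row D).
So gcd(40, 350) = 10, with Bézout identity −1·350 + 9·40 = 10. Containment (⊇): the Bézout identity exhibits 10 as an element of (40, 350), giving (10) ⊆ (40, 350). Containment (⊆): since 10 | 40 and 10 | 350 (40 = 10·4, 350 = 10·35), every Z-linear combination of 40 and 350 is divisible by 10, so (40, 350) ⊆ (10). Therefore (40, 350) = (10), d = 10.

Final answer: (40, 350) = (10); d = 10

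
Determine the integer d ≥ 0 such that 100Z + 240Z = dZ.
In the PID Z, (a, b) is generated by gcd(a, b). Compute gcd(240, 100) with the extended Euclidean algorithm, tracking rows (r, s, t) with s·240 + t·100 = r:
  row A: (240, 1, 0)   [1·240 + 0·100 = 240]
  row B: (100, 0, 1)   [0·240 + 1·100 = 100]
  240 = 2·100 + 40   → row C = row A − 2·row B = (40, 1, −2)   [check: 1·240 − 2·100 = 40]
  100 = 2·40 + 20   → row D = row B − 2·row C = (20, −2, 5)   [check: −2·240 + 5·100 = 20]
  40 = 2·20 + 0   → remainder 0, stop. gcd = 20 (last nonzero row D).
So gcd(100, 240) = 20, with Bézout identity −2·240 + 5·100 = 20. Containment (⊇): the Bézout identity exhibits 20 as an element of (100, 240), giving (20) ⊆ (100, 240). Containment (⊆): since 20 | 100 and 20 | 240 (100 = 20·5, 240 = 20·12), every Z-linear combination of 100 and 240 is divisible by 20, so (100, 240) ⊆ (20). Therefore (100, 240) = (20), d = 20.

Final answer: (100, 240) = (20); d = 20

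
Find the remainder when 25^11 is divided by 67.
Use repeated squaring. Binary(11) = 1011. Walk through the bits of the exponent 11 left-to-right: at each bit after the leading one, square the running value, then multiply by 25 if the bit is 1 (always reducing mod 67):
  bit 1 = 1 (leading): start with 25.
  bit 2 = 0: square 25^2 = 625 ≡ 22 (mod 67).
  bit 3 = 1: square 22^2 = 484 ≡ 15; bit is 1, so multiply 15·25 = 375 ≡ 40 (mod 67).
  bit 4 = 1: square 40^2 = 1600 ≡ 59; bit is 1, so multiply 59·25 = 1475 ≡ 1 (mod 67).
Final value: 25^11 ≡ 1 (mod 67).

Final answer: 1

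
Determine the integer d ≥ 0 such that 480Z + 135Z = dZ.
(480, 135) = (15); d = 15

In the PID Z, (a, b) is generated by gcd(a, b). Compute gcd(480, 135) with the extended Euclidean algorithm, tracking rows (r, s, t) with s·480 + t·135 = r:
  row A: (480, 1, 0)   [1·480 + 0·135 = 480]
  row B: (135, 0, 1)   [0·480 + 1·135 = 135]
  480 = 3·135 + 75   → row C = row A − 3·row B = (75, 1, −3)   [check: 1·480 − 3·135 = 75]
  135 = 1·75 + 60   → row D = row B − 1·row C = (60, −1, 4)   [check: −1·480 + 4·135 = 60]
  75 = 1·60 + 15   → row E = row C − 1·row D = (15, 2, −7)   [check: 2·480 − 7·135 = 15]
  60 = 4·15 + 0   → remainder 0, stop. gcd = 15 (last nonzero row E).
So gcd(480, 135) = 15, with Bézout identity 2·480 − 7·135 = 15. Containment (⊇): the Bézout identity exhibits 15 as an element of (480, 135), giving (15) ⊆ (480, 135). Containment (⊆): since 15 | 480 and 15 | 135 (480 = 15·32, 135 = 15·9), every Z-linear combination of 480 and 135 is divisible by 15, so (480, 135) ⊆ (15). Therefore (480, 135) = (15), d = 15.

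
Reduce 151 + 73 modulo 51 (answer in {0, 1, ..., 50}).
20

Reduce the summands first: 151 ≡ 49, 73 ≡ 22 (mod 51), so 151 + 73 ≡ 49 + 22 (mod 51). 49 + 22 = 71; 71 = 1·51 + 20, so (151 + 73) mod 51 = 20.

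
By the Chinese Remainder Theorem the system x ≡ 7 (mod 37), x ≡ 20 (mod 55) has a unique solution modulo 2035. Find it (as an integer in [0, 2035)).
x ≡ 1450 (mod 2035); the representative in [0, 2035) is 1450

The moduli 37, 55 are pairwise coprime, so by the CRT there is a unique solution mod 37·55 = 2035.
Solve by successive substitution. Start with x ≡ 7 (mod 37).
  Combine with x ≡ 20 (mod 55): write x = 7 + 37·t and require 7 + 37·t ≡ 20 (mod 55), i.e. 37·t ≡ 20 − 7 ≡ 13 (mod 55). Since 37^(−1) ≡ 3 (mod 55), t ≡ 3·13 ≡ 39 (mod 55). So x ≡ 7 + 37·39 = 1450 (mod 2035).
Unique solution in [0, 2035): x = 1450.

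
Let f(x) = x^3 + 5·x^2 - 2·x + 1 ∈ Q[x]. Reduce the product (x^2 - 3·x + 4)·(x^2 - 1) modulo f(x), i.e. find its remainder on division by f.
First multiply in Q[x] without reducing: a · b = x^4 - 3·x^3 + 3·x^2 + 3·x - 4. Now divide by f(x) = x^3 + 5·x^2 - 2·x + 1, eliminating the leading term at each step:
  leading term x^4: subtract (x)·f(x) = x^4 + 5·x^3 - 2·x^2 + x, leaving -8·x^3 + 5·x^2 + 2·x - 4
  leading term -8·x^3: subtract (-8)·f(x) = -8·x^3 - 40·x^2 + 16·x - 8, leaving 45·x^2 - 14·x + 4
The degree is now < 3, so this is the remainder. Hence a · b ≡ 45·x^2 - 14·x + 4 in Q[x]/(f).

Final answer: a · b ≡ 45·x^2 - 14·x + 4 (mod f(x))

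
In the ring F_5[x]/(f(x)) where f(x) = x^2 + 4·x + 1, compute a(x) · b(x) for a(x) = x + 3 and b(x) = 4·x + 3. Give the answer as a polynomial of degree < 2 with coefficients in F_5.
Multiply as integer polynomials: a · b = 4·x^2 + 15·x + 9. Reducing coefficients mod 5: a · b ≡ 4·x^2 + 4. Now divide by f(x) = x^2 + 4·x + 1 in F_5[x], eliminating the leading term at each step:
  leading term 4·x^2: subtract (4)·f(x) = 4·x^2 + x + 4, leaving 4·x (coefficients mod 5)
The degree is now < 2, so this is the remainder. Hence a · b ≡ 4·x in F_5[x]/(f).

Final answer: a · b ≡ 4·x (mod f(x))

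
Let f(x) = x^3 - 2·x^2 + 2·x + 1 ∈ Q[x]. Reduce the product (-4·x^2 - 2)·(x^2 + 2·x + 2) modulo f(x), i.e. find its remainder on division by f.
First multiply in Q[x] without reducing: a · b = -4·x^4 - 8·x^3 - 10·x^2 - 4·x - 4. Now divide by f(x) = x^3 - 2·x^2 + 2·x + 1, eliminating the leading term at each step:
  leading term -4·x^4: subtract (-4·x)·f(x) = -4·x^4 + 8·x^3 - 8·x^2 - 4·x, leaving -16·x^3 - 2·x^2 - 4
  leading term -16·x^3: subtract (-16)·f(x) = -16·x^3 + 32·x^2 - 32·x - 16, leaving -34·x^2 + 32·x + 12
The degree is now < 3, so this is the remainder. Hence a · b ≡ -34·x^2 + 32·x + 12 in Q[x]/(f).

Final answer: a · b ≡ -34·x^2 + 32·x + 12 (mod f(x))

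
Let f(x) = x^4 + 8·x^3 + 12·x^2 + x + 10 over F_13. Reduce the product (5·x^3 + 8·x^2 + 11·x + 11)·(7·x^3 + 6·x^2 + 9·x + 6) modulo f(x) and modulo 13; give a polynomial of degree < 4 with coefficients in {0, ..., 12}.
a · b ≡ 7·x^2 + 10·x + 7 (mod f(x))

Multiply as integer polynomials: a · b = 35·x^6 + 86·x^5 + 170·x^4 + 245·x^3 + 213·x^2 + 165·x + 66. Reducing coefficients mod 13: a · b ≡ 9·x^6 + 8·x^5 + x^4 + 11·x^3 + 5·x^2 + 9·x + 1. Now divide by f(x) = x^4 + 8·x^3 + 12·x^2 + x + 10 in F_13[x], eliminating the leading term at each step:
  leading term 9·x^6: subtract (9·x^2)·f(x) = 9·x^6 + 7·x^5 + 4·x^4 + 9·x^3 + 12·x^2, leaving x^5 + 10·x^4 + 2·x^3 + 6·x^2 + 9·x + 1 (coefficients mod 13)
  leading term x^5: subtract (x)·f(x) = x^5 + 8·x^4 + 12·x^3 + x^2 + 10·x, leaving 2·x^4 + 3·x^3 + 5·x^2 + 12·x + 1 (coefficients mod 13)
  leading term 2·x^4: subtract (2)·f(x) = 2·x^4 + 3·x^3 + 11·x^2 + 2·x + 7, leaving 7·x^2 + 10·x + 7 (coefficients mod 13)
The degree is now < 4, so this is the remainder. Hence a · b ≡ 7·x^2 + 10·x + 7 in F_13[x]/(f).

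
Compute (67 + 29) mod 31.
Reduce the summands first: 67 ≡ 5 (mod 31), so 67 + 29 ≡ 5 + 29 (mod 31). 5 + 29 = 34; 34 = 1·31 + 3, so (67 + 29) mod 31 = 3.

Final answer: 3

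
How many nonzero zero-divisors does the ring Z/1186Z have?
In Z/1186Z each nonzero element is either a unit (gcd with 1186 is 1) or a zero-divisor (gcd > 1). The number of units is φ(1186): factorise 1186 = 2 · 593, so φ(1186) = (2 − 1) · (593 − 1) = 1 · 592 = 592. The nonzero elements number 1186 − 1 = 1185. Hence the nonzero zero-divisors number 1185 − 592 = 593.

Final answer: Z/1186Z has 593 nonzero zero-divisors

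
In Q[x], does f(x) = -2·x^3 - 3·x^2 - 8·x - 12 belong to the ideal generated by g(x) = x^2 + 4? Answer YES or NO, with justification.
In Q[x] the ideal (g) consists of all multiples of g, so f ∈ (g) iff g | f, i.e. iff the remainder of f on division by g is 0. Divide f by g (g is monic, so eliminate the leading term of the running remainder at each step):
  leading term -2·x^3: subtract (-2·x)·g(x) = -2·x^3 - 8·x, leaving -3·x^2 - 12
  leading term -3·x^2: subtract (-3)·g(x) = -3·x^2 - 12, leaving 0
The remainder is 0, so f(x) = g(x) · h(x) with h(x) = -2·x - 3. Hence g | f, i.e. f ∈ (g).

Final answer: YES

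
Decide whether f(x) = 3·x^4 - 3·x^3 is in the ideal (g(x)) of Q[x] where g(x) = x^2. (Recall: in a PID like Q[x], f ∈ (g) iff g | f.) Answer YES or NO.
In Q[x] the ideal (g) consists of all multiples of g, so f ∈ (g) iff g | f, i.e. iff the remainder of f on division by g is 0. Divide f by g (g is monic, so eliminate the leading term of the running remainder at each step):
  leading term 3·x^4: subtract (3·x^2)·g(x) = 3·x^4, leaving -3·x^3
  leading term -3·x^3: subtract (-3·x)·g(x) = -3·x^3, leaving 0
The remainder is 0, so f(x) = g(x) · h(x) with h(x) = 3·x^2 - 3·x. Hence g | f, i.e. f ∈ (g).

Final answer: YES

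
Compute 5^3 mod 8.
5

Use repeated squaring. Binary(3) = 11. Walk through the bits of the exponent 3 left-to-right: at each bit after the leading one, square the running value, then multiply by 5 if the bit is 1 (always reducing mod 8):
  bit 1 = 1 (leading): start with 5.
  bit 2 = 1: square 5^2 = 25 ≡ 1; bit is 1, so multiply 1·5 = 5 (mod 8).
Final value: 5^3 ≡ 5 (mod 8).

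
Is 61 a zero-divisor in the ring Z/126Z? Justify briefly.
NO

gcd(61, 126) = 1, so 61 is a unit in Z/126Z (it has a multiplicative inverse). A unit cannot be a zero-divisor: if 61·b ≡ 0 then multiplying both sides by 61^(−1) gives b ≡ 0. So 61 is not a zero-divisor.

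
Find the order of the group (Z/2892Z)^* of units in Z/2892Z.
|(Z/2892Z)^*| = 960

(Z/2892Z)^* consists of the classes a with gcd(a, 2892) = 1, so its order is φ(2892). φ is multiplicative, with φ(p^e) = p^e − p^(e−1). Factorise 2892 = 2^2 · 3 · 241. Then
  φ(2892) = (2^2 − 2^1) · (3 − 1) · (241 − 1) = 2 · 2 · 240 = 960.
Thus |(Z/2892Z)^*| = 960.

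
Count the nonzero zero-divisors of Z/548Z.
Z/548Z has 275 nonzero zero-divisors

In Z/548Z each nonzero element is either a unit (gcd with 548 is 1) or a zero-divisor (gcd > 1). The number of units is φ(548): factorise 548 = 2^2 · 137, so φ(548) = (2^2 − 2^1) · (137 − 1) = 2 · 136 = 272. The nonzero elements number 548 − 1 = 547. Hence the nonzero zero-divisors number 547 − 272 = 275.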